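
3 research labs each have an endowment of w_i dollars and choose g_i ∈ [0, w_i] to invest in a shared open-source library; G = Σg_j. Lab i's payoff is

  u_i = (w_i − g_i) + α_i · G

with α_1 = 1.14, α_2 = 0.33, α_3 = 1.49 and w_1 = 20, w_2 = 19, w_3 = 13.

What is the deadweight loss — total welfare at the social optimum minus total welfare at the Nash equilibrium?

37.24

∂u_i/∂g_i = α_i − 1, so lab i contributes w_i if α_i > 1, else 0.
α_i > 1 for i ∈ {1, 3}; NE contributions (20, 0, 13), G = 33.
W^NE = Σw_i − G^NE + (Σα_i)·G^NE = 52 + 1.96·33 = 116.68.
Planner: ∂(Σu_j)/∂g_i = Σα_j − 1 = 1.96 > 0, so everyone contributes w_i; G^SO = 52, W^SO = 52 + 1.96·52 = 153.92.
Deadweight loss = 37.24.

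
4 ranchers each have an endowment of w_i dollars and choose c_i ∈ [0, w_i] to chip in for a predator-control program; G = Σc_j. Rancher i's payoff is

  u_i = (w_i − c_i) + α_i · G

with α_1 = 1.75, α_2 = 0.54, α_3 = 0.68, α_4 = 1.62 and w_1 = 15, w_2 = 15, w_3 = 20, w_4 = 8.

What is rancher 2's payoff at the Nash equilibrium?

∂u_i/∂c_i = α_i − 1, so rancher i contributes w_i if α_i > 1, else 0.
α_i > 1 for i ∈ {1, 4}; NE contributions (15, 0, 0, 8), G = 23.
u_2 = (15 − 0) + 0.54·23 = 27.42.

27.42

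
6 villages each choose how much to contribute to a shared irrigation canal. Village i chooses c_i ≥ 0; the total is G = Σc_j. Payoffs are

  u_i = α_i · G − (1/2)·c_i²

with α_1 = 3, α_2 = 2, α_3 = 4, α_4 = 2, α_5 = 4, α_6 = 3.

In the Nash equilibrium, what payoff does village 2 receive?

Village i's FOC: ∂u_i/∂c_i = α_i − c_i = 0, so c_i* = α_i.
NE contributions = (3, 2, 4, 2, 4, 3); G = 18.
u_2 = α_2·G − ½·(c_2)² = 2·18 − ½·2² = 34.

34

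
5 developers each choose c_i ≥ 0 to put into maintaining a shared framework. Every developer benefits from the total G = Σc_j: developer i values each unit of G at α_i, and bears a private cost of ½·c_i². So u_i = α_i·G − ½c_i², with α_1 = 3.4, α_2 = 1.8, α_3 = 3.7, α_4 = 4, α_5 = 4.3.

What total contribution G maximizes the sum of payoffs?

86

Planner FOC: ∂(Σu_j)/∂c_i = (Σα_j) − c_i = 0, so c_i^SO = Σα_j = 17.2 for every i; G^SO = 86.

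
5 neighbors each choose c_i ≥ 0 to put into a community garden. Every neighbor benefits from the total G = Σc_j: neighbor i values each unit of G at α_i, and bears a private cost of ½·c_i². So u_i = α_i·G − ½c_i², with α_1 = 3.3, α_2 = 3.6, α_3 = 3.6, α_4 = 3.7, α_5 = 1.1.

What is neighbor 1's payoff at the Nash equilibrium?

Neighbor i's FOC: ∂u_i/∂c_i = α_i − c_i = 0, so c_i* = α_i.
NE contributions = (3.3, 3.6, 3.6, 3.7, 1.1); G = 15.3.
u_1 = α_1·G − ½·(c_1)² = 3.3·15.3 − ½·3.3² = 45.045.

45.045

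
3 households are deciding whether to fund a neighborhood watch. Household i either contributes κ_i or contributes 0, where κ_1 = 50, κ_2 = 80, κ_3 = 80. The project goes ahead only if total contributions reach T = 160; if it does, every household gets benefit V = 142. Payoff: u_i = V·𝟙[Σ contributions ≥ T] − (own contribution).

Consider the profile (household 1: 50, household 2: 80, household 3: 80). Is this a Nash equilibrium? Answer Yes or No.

No

Total = 210 ≥ 160: provided.
Household 1 (pledges 50, payoff 92): dropping to 0 → total 160, payoff 142. Profitable deviation.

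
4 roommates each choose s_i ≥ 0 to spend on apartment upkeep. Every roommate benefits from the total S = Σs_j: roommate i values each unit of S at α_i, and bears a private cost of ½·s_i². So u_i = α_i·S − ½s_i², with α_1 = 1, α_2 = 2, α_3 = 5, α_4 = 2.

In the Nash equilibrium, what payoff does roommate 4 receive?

18

Roommate i's FOC: ∂u_i/∂s_i = α_i − s_i = 0, so s_i* = α_i.
NE contributions = (1, 2, 5, 2); S = 10.
u_4 = α_4·S − ½·(s_4)² = 2·10 − ½·2² = 18.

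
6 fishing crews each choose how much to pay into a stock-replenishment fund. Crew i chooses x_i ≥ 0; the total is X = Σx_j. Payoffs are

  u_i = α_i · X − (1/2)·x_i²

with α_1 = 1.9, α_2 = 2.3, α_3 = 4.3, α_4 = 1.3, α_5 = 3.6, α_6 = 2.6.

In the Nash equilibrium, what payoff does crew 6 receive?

38.22

Crew i's FOC: ∂u_i/∂x_i = α_i − x_i = 0, so x_i* = α_i.
NE contributions = (1.9, 2.3, 4.3, 1.3, 3.6, 2.6); X = 16.
u_6 = α_6·X − ½·(x_6)² = 2.6·16 − ½·2.6² = 38.22.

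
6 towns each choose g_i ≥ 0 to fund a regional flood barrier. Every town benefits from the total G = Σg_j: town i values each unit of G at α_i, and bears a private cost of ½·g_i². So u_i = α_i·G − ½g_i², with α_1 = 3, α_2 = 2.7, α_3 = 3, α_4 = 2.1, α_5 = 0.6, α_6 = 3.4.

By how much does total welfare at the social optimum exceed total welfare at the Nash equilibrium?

Town i's FOC: ∂u_i/∂g_i = α_i − g_i = 0, so g_i* = α_i.
NE contributions = (3, 2.7, 3, 2.1, 0.6, 3.4); G = 14.8.
W^NE = (Σα)·G − ½Σα_i² = 14.8² − ½·41.62 = 198.23.
Planner sets g_i = Σα_j = 14.8 for every i, so G^SO = 6·14.8 = 88.8.
W^SO = (Σα)·G^SO − ½·6·(Σα)² = (6/2)·14.8² = 657.12.
Deadweight loss = W^SO − W^NE = 458.89.

458.89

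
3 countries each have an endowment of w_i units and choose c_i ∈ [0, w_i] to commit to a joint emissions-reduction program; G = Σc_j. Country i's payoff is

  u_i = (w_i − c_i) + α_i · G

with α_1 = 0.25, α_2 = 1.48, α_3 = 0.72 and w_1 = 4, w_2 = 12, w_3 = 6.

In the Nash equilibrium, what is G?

∂u_i/∂c_i = α_i − 1, so country i contributes w_i if α_i > 1, else 0.
α_i > 1 for i ∈ {2}; NE contributions (0, 12, 0), G = 12.

12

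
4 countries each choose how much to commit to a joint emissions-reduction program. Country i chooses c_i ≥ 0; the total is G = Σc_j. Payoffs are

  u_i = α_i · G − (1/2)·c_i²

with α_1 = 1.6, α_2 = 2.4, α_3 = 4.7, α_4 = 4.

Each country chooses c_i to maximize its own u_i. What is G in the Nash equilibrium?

Country i's FOC: ∂u_i/∂c_i = α_i − c_i = 0, so c_i* = α_i.
NE contributions = (1.6, 2.4, 4.7, 4); G = 12.7.

12.7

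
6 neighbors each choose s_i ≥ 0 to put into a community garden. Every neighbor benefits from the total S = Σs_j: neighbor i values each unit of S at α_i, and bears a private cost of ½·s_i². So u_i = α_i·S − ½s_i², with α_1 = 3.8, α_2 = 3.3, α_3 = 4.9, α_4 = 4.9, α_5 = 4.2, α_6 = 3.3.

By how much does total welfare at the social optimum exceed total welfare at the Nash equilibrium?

Neighbor i's FOC: ∂u_i/∂s_i = α_i − s_i = 0, so s_i* = α_i.
NE contributions = (3.8, 3.3, 4.9, 4.9, 4.2, 3.3); S = 24.4.
W^NE = (Σα)·S − ½Σα_i² = 24.4² − ½·101.88 = 544.42.
Planner sets s_i = Σα_j = 24.4 for every i, so S^SO = 6·24.4 = 146.4.
W^SO = (Σα)·S^SO − ½·6·(Σα)² = (6/2)·24.4² = 1786.08.
Deadweight loss = W^SO − W^NE = 1241.66.

1241.66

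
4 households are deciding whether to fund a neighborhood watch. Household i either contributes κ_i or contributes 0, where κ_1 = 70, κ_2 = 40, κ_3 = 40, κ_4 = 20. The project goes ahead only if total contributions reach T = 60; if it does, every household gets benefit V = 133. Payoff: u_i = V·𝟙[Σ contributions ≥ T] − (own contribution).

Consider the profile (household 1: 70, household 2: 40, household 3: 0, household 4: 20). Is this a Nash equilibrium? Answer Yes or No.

No

Total = 130 ≥ 60: provided.
Household 1 (pledges 70, payoff 63): dropping to 0 → total 60, payoff 133. Profitable deviation.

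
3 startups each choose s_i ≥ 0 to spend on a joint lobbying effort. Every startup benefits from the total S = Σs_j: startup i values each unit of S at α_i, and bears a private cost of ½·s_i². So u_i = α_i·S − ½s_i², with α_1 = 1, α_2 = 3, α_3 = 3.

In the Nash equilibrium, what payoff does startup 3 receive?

16.5

Startup i's FOC: ∂u_i/∂s_i = α_i − s_i = 0, so s_i* = α_i.
NE contributions = (1, 3, 3); S = 7.
u_3 = α_3·S − ½·(s_3)² = 3·7 − ½·3² = 16.5.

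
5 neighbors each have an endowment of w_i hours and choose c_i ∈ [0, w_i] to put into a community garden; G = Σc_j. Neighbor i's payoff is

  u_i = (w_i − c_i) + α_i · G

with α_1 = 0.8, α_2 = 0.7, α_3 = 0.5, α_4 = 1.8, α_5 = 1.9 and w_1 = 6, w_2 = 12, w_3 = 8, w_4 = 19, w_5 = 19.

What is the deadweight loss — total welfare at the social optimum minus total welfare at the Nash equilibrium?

122.2

∂u_i/∂c_i = α_i − 1, so neighbor i contributes w_i if α_i > 1, else 0.
α_i > 1 for i ∈ {4, 5}; NE contributions (0, 0, 0, 19, 19), G = 38.
W^NE = Σw_i − G^NE + (Σα_i)·G^NE = 64 + 4.7·38 = 242.6.
Planner: ∂(Σu_j)/∂c_i = Σα_j − 1 = 4.7 > 0, so everyone contributes w_i; G^SO = 64, W^SO = 64 + 4.7·64 = 364.8.
Deadweight loss = 122.2.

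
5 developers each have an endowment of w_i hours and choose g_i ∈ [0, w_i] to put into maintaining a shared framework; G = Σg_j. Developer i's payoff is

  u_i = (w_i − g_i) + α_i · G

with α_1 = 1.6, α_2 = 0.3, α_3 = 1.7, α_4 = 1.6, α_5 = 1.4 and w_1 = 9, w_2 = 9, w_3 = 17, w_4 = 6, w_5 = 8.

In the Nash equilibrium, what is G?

∂u_i/∂g_i = α_i − 1, so developer i contributes w_i if α_i > 1, else 0.
α_i > 1 for i ∈ {1, 3, 4, 5}; NE contributions (9, 0, 17, 6, 8), G = 40.

40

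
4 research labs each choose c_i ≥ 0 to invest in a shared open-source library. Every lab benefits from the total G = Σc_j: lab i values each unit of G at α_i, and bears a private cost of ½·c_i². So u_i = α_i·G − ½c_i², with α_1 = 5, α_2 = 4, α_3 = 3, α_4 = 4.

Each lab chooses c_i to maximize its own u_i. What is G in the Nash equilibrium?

16

Lab i's FOC: ∂u_i/∂c_i = α_i − c_i = 0, so c_i* = α_i.
NE contributions = (5, 4, 3, 4); G = 16.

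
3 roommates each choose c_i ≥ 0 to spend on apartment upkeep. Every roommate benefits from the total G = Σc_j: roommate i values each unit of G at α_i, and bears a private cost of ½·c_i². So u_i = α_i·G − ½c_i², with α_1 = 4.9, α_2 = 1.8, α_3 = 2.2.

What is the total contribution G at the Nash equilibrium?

8.9

Roommate i's FOC: ∂u_i/∂c_i = α_i − c_i = 0, so c_i* = α_i.
NE contributions = (4.9, 1.8, 2.2); G = 8.9.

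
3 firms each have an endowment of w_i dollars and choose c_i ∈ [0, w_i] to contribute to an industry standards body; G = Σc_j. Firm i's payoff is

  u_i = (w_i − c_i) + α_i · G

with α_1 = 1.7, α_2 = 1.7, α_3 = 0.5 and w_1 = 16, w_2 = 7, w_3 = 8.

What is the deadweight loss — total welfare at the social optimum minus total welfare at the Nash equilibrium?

∂u_i/∂c_i = α_i − 1, so firm i contributes w_i if α_i > 1, else 0.
α_i > 1 for i ∈ {1, 2}; NE contributions (16, 7, 0), G = 23.
W^NE = Σw_i − G^NE + (Σα_i)·G^NE = 31 + 2.9·23 = 97.7.
Planner: ∂(Σu_j)/∂c_i = Σα_j − 1 = 2.9 > 0, so everyone contributes w_i; G^SO = 31, W^SO = 31 + 2.9·31 = 120.9.
Deadweight loss = 23.2.

23.2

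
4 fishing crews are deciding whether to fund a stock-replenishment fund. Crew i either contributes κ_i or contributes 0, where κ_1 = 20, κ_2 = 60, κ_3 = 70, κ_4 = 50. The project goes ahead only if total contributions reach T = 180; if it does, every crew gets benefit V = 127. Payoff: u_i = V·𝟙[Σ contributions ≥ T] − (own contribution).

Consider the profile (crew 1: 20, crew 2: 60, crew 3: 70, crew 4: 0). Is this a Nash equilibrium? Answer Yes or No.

Total = 150 < 180: not provided.
Crew 1 (pledges 20, payoff -20): dropping to 0 → total 130, payoff 0. Profitable deviation.

No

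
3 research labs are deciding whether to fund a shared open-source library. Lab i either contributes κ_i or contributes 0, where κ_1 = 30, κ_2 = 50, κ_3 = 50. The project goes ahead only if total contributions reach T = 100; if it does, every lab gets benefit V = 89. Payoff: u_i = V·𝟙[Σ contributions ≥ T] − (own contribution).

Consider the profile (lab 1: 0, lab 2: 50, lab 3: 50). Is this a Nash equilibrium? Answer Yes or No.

Total = 100 ≥ 100: provided.
Lab 1 (pledges 0, payoff 89): pledging 30 → total 130, payoff 59. No gain.
Lab 2 (pledges 50, payoff 39): dropping to 0 → total 50, payoff 0. No gain.
Lab 3 (pledges 50, payoff 39): dropping to 0 → total 50, payoff 0. No gain.

Yes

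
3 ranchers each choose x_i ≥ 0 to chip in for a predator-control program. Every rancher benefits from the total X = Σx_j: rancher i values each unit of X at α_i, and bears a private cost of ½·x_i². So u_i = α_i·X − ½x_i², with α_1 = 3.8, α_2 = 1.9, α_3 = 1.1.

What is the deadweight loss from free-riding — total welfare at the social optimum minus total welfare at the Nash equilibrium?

32.75

Rancher i's FOC: ∂u_i/∂x_i = α_i − x_i = 0, so x_i* = α_i.
NE contributions = (3.8, 1.9, 1.1); X = 6.8.
W^NE = (Σα)·X − ½Σα_i² = 6.8² − ½·19.26 = 36.61.
Planner sets x_i = Σα_j = 6.8 for every i, so X^SO = 3·6.8 = 20.4.
W^SO = (Σα)·X^SO − ½·3·(Σα)² = (3/2)·6.8² = 69.36.
Deadweight loss = W^SO − W^NE = 32.75.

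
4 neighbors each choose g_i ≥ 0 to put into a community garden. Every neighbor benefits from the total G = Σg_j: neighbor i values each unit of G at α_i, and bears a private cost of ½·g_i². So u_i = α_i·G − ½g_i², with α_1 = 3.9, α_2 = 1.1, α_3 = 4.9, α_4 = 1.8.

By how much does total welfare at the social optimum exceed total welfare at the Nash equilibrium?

Neighbor i's FOC: ∂u_i/∂g_i = α_i − g_i = 0, so g_i* = α_i.
NE contributions = (3.9, 1.1, 4.9, 1.8); G = 11.7.
W^NE = (Σα)·G − ½Σα_i² = 11.7² − ½·43.67 = 115.055.
Planner sets g_i = Σα_j = 11.7 for every i, so G^SO = 4·11.7 = 46.8.
W^SO = (Σα)·G^SO − ½·4·(Σα)² = (4/2)·11.7² = 273.78.
Deadweight loss = W^SO − W^NE = 158.725.

158.725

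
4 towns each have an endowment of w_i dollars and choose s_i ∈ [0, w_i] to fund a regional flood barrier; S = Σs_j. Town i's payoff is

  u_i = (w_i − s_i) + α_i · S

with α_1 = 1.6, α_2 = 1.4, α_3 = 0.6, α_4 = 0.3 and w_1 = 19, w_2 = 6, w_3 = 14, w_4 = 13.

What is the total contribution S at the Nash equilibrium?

25

∂u_i/∂s_i = α_i − 1, so town i contributes w_i if α_i > 1, else 0.
α_i > 1 for i ∈ {1, 2}; NE contributions (19, 6, 0, 0), S = 25.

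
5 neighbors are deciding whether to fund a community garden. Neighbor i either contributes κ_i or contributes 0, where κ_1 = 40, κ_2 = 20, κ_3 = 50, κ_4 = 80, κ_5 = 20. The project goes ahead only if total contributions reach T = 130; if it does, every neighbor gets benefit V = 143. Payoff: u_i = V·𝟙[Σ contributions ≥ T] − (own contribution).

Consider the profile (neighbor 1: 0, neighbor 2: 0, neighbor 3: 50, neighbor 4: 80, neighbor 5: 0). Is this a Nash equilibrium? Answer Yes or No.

Total = 130 ≥ 130: provided.
Neighbor 1 (pledges 0, payoff 143): pledging 40 → total 170, payoff 103. No gain.
Neighbor 2 (pledges 0, payoff 143): pledging 20 → total 150, payoff 123. No gain.
Neighbor 3 (pledges 50, payoff 93): dropping to 0 → total 80, payoff 0. No gain.
Neighbor 4 (pledges 80, payoff 63): dropping to 0 → total 50, payoff 0. No gain.
Neighbor 5 (pledges 0, payoff 143): pledging 20 → total 150, payoff 123. No gain.

Yes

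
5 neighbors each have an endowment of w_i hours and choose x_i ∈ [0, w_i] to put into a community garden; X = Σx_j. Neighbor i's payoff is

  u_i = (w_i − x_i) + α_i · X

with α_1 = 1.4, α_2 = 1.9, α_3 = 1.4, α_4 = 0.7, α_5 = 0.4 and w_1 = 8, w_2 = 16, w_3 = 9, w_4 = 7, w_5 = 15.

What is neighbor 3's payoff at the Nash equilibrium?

46.2

∂u_i/∂x_i = α_i − 1, so neighbor i contributes w_i if α_i > 1, else 0.
α_i > 1 for i ∈ {1, 2, 3}; NE contributions (8, 16, 9, 0, 0), X = 33.
u_3 = (9 − 9) + 1.4·33 = 46.2.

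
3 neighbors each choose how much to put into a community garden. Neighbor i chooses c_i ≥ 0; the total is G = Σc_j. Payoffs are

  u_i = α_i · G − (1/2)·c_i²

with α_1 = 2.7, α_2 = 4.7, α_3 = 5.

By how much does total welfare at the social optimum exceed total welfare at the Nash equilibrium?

Neighbor i's FOC: ∂u_i/∂c_i = α_i − c_i = 0, so c_i* = α_i.
NE contributions = (2.7, 4.7, 5); G = 12.4.
W^NE = (Σα)·G − ½Σα_i² = 12.4² − ½·54.38 = 126.57.
Planner sets c_i = Σα_j = 12.4 for every i, so G^SO = 3·12.4 = 37.2.
W^SO = (Σα)·G^SO − ½·3·(Σα)² = (3/2)·12.4² = 230.64.
Deadweight loss = W^SO − W^NE = 104.07.

104.07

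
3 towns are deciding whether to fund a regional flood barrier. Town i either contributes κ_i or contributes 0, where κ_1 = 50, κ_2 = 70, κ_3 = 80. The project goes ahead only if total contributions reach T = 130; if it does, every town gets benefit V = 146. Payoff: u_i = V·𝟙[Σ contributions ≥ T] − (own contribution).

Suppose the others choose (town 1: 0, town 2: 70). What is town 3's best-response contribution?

80

Others' total = 70. Contributing 80 brings total to 150 ≥ 130: gain V − κ_3 = 66.
Best response: 80.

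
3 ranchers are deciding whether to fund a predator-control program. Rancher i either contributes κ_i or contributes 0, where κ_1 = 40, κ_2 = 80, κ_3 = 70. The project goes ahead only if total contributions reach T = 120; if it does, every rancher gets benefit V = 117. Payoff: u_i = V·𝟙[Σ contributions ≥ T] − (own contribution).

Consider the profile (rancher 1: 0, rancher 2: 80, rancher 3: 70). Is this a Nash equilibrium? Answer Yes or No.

Yes

Total = 150 ≥ 120: provided.
Rancher 1 (pledges 0, payoff 117): pledging 40 → total 190, payoff 77. No gain.
Rancher 2 (pledges 80, payoff 37): dropping to 0 → total 70, payoff 0. No gain.
Rancher 3 (pledges 70, payoff 47): dropping to 0 → total 80, payoff 0. No gain.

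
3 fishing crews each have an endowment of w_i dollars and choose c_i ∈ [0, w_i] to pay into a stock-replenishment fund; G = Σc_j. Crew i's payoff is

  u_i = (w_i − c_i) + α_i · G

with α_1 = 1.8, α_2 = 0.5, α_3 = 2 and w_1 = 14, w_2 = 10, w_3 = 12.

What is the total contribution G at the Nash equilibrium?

26

∂u_i/∂c_i = α_i − 1, so crew i contributes w_i if α_i > 1, else 0.
α_i > 1 for i ∈ {1, 3}; NE contributions (14, 0, 12), G = 26.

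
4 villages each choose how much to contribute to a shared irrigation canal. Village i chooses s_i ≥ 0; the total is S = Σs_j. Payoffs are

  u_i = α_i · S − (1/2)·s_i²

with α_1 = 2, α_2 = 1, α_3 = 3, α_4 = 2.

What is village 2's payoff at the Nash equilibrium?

Village i's FOC: ∂u_i/∂s_i = α_i − s_i = 0, so s_i* = α_i.
NE contributions = (2, 1, 3, 2); S = 8.
u_2 = α_2·S − ½·(s_2)² = 1·8 − ½·1² = 7.5.

7.5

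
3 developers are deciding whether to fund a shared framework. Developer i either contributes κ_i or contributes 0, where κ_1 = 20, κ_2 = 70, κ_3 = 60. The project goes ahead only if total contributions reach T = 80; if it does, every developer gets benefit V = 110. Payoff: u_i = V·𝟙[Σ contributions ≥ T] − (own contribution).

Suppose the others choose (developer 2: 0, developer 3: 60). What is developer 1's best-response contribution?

20

Others' total = 60. Contributing 20 brings total to 80 ≥ 80: gain V − κ_1 = 90.
Best response: 20.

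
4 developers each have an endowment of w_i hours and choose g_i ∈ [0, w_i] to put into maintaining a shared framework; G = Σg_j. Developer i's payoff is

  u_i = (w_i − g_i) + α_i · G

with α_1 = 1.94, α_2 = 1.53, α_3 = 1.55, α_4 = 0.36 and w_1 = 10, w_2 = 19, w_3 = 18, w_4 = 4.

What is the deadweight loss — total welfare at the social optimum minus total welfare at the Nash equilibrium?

17.52

∂u_i/∂g_i = α_i − 1, so developer i contributes w_i if α_i > 1, else 0.
α_i > 1 for i ∈ {1, 2, 3}; NE contributions (10, 19, 18, 0), G = 47.
W^NE = Σw_i − G^NE + (Σα_i)·G^NE = 51 + 4.38·47 = 256.86.
Planner: ∂(Σu_j)/∂g_i = Σα_j − 1 = 4.38 > 0, so everyone contributes w_i; G^SO = 51, W^SO = 51 + 4.38·51 = 274.38.
Deadweight loss = 17.52.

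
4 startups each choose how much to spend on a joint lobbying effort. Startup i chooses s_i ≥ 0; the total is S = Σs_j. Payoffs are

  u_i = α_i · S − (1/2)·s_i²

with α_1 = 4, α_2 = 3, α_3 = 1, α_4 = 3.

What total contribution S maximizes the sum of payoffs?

44

Planner FOC: ∂(Σu_j)/∂s_i = (Σα_j) − s_i = 0, so s_i^SO = Σα_j = 11 for every i; S^SO = 44.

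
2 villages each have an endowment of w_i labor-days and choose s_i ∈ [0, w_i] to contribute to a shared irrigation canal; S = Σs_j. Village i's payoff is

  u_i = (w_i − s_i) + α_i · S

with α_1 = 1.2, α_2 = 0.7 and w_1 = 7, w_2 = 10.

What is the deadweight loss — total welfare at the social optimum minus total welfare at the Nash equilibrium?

9

∂u_i/∂s_i = α_i − 1, so village i contributes w_i if α_i > 1, else 0.
α_i > 1 for i ∈ {1}; NE contributions (7, 0), S = 7.
W^NE = Σw_i − S^NE + (Σα_i)·S^NE = 17 + 0.9·7 = 23.3.
Planner: ∂(Σu_j)/∂s_i = Σα_j − 1 = 0.9 > 0, so everyone contributes w_i; S^SO = 17, W^SO = 17 + 0.9·17 = 32.3.
Deadweight loss = 9.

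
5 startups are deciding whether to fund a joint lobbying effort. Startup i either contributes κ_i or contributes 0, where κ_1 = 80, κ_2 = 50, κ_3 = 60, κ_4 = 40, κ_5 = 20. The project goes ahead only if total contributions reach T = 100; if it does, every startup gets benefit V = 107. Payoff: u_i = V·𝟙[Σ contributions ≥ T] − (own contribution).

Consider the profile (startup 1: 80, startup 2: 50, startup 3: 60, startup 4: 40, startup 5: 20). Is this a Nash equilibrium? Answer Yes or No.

No

Total = 250 ≥ 100: provided.
Startup 1 (pledges 80, payoff 27): dropping to 0 → total 170, payoff 107. Profitable deviation.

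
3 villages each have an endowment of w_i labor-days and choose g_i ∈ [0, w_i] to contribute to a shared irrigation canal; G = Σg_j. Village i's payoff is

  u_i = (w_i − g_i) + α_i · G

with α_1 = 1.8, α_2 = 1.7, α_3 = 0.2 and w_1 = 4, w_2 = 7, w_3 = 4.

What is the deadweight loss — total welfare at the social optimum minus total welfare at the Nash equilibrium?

∂u_i/∂g_i = α_i − 1, so village i contributes w_i if α_i > 1, else 0.
α_i > 1 for i ∈ {1, 2}; NE contributions (4, 7, 0), G = 11.
W^NE = Σw_i − G^NE + (Σα_i)·G^NE = 15 + 2.7·11 = 44.7.
Planner: ∂(Σu_j)/∂g_i = Σα_j − 1 = 2.7 > 0, so everyone contributes w_i; G^SO = 15, W^SO = 15 + 2.7·15 = 55.5.
Deadweight loss = 10.8.

10.8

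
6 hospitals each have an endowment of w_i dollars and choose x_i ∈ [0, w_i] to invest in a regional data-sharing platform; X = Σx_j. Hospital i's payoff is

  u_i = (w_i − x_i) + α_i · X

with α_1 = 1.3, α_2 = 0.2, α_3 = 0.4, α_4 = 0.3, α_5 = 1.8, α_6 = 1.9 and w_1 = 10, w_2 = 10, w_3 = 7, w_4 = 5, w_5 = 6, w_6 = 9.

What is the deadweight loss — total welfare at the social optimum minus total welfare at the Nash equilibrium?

∂u_i/∂x_i = α_i − 1, so hospital i contributes w_i if α_i > 1, else 0.
α_i > 1 for i ∈ {1, 5, 6}; NE contributions (10, 0, 0, 0, 6, 9), X = 25.
W^NE = Σw_i − X^NE + (Σα_i)·X^NE = 47 + 4.9·25 = 169.5.
Planner: ∂(Σu_j)/∂x_i = Σα_j − 1 = 4.9 > 0, so everyone contributes w_i; X^SO = 47, W^SO = 47 + 4.9·47 = 277.3.
Deadweight loss = 107.8.

107.8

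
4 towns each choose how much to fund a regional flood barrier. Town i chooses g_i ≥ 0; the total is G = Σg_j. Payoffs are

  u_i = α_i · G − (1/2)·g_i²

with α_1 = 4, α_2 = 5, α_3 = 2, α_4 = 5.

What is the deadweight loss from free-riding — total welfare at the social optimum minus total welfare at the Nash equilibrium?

Town i's FOC: ∂u_i/∂g_i = α_i − g_i = 0, so g_i* = α_i.
NE contributions = (4, 5, 2, 5); G = 16.
W^NE = (Σα)·G − ½Σα_i² = 16² − ½·70 = 221.
Planner sets g_i = Σα_j = 16 for every i, so G^SO = 4·16 = 64.
W^SO = (Σα)·G^SO − ½·4·(Σα)² = (4/2)·16² = 512.
Deadweight loss = W^SO − W^NE = 291.

291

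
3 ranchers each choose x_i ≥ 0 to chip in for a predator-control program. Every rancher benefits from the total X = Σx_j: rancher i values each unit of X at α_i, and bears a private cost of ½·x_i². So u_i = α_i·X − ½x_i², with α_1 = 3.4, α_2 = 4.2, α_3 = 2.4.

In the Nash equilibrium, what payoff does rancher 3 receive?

Rancher i's FOC: ∂u_i/∂x_i = α_i − x_i = 0, so x_i* = α_i.
NE contributions = (3.4, 4.2, 2.4); X = 10.
u_3 = α_3·X − ½·(x_3)² = 2.4·10 − ½·2.4² = 21.12.

21.12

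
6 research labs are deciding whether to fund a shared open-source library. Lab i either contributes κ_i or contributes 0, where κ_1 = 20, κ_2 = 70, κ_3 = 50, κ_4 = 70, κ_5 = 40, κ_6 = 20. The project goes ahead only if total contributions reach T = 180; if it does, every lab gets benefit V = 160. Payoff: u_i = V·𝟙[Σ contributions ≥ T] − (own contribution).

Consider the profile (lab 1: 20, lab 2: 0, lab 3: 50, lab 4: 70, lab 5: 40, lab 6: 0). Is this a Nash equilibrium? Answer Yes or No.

Total = 180 ≥ 180: provided.
Lab 1 (pledges 20, payoff 140): dropping to 0 → total 160, payoff 0. No gain.
Lab 2 (pledges 0, payoff 160): pledging 70 → total 250, payoff 90. No gain.
Lab 3 (pledges 50, payoff 110): dropping to 0 → total 130, payoff 0. No gain.
Lab 4 (pledges 70, payoff 90): dropping to 0 → total 110, payoff 0. No gain.
Lab 5 (pledges 40, payoff 120): dropping to 0 → total 140, payoff 0. No gain.
Lab 6 (pledges 0, payoff 160): pledging 20 → total 200, payoff 140. No gain.

Yes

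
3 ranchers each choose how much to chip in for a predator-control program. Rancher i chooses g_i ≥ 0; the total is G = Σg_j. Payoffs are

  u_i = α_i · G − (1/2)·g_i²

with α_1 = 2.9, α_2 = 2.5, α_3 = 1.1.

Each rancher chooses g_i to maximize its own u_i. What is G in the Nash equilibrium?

Rancher i's FOC: ∂u_i/∂g_i = α_i − g_i = 0, so g_i* = α_i.
NE contributions = (2.9, 2.5, 1.1); G = 6.5.

6.5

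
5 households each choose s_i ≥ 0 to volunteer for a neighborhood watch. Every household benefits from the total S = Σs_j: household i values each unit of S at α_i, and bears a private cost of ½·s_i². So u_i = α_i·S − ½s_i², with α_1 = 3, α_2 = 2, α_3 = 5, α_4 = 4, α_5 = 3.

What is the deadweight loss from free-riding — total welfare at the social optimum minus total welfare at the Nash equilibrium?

Household i's FOC: ∂u_i/∂s_i = α_i − s_i = 0, so s_i* = α_i.
NE contributions = (3, 2, 5, 4, 3); S = 17.
W^NE = (Σα)·S − ½Σα_i² = 17² − ½·63 = 257.5.
Planner sets s_i = Σα_j = 17 for every i, so S^SO = 5·17 = 85.
W^SO = (Σα)·S^SO − ½·5·(Σα)² = (5/2)·17² = 722.5.
Deadweight loss = W^SO − W^NE = 465.

465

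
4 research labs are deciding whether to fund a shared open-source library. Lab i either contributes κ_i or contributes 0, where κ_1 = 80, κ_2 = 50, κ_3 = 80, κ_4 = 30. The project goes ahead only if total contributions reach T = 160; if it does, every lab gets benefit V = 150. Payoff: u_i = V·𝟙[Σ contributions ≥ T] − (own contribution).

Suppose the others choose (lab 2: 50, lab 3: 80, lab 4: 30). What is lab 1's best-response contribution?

0

Others' total = 160 ≥ 160; contributing adds cost 80 for no extra benefit.
Best response: 0.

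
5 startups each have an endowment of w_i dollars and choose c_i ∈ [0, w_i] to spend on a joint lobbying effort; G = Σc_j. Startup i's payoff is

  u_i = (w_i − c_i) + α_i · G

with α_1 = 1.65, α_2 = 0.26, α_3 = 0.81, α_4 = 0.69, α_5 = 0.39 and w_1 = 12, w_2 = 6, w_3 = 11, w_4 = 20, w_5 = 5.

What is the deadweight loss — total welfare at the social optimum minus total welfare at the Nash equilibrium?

117.6

∂u_i/∂c_i = α_i − 1, so startup i contributes w_i if α_i > 1, else 0.
α_i > 1 for i ∈ {1}; NE contributions (12, 0, 0, 0, 0), G = 12.
W^NE = Σw_i − G^NE + (Σα_i)·G^NE = 54 + 2.8·12 = 87.6.
Planner: ∂(Σu_j)/∂c_i = Σα_j − 1 = 2.8 > 0, so everyone contributes w_i; G^SO = 54, W^SO = 54 + 2.8·54 = 205.2.
Deadweight loss = 117.6.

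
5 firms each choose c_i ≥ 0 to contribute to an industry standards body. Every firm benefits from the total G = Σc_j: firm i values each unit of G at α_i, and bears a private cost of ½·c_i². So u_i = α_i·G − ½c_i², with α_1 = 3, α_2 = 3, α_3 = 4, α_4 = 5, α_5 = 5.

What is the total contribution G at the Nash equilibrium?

20

Firm i's FOC: ∂u_i/∂c_i = α_i − c_i = 0, so c_i* = α_i.
NE contributions = (3, 3, 4, 5, 5); G = 20.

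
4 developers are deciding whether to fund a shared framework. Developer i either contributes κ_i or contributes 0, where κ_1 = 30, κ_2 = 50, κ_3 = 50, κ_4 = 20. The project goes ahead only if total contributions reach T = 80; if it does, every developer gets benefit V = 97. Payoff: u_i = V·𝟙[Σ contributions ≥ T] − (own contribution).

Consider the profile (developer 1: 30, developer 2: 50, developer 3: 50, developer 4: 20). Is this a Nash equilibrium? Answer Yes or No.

Total = 150 ≥ 80: provided.
Developer 1 (pledges 30, payoff 67): dropping to 0 → total 120, payoff 97. Profitable deviation.

No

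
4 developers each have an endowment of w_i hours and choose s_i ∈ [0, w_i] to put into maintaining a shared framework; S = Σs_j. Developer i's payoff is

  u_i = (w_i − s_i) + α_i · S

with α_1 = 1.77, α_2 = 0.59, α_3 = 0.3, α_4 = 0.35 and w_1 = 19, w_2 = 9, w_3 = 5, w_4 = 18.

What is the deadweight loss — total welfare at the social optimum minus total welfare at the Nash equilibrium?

∂u_i/∂s_i = α_i − 1, so developer i contributes w_i if α_i > 1, else 0.
α_i > 1 for i ∈ {1}; NE contributions (19, 0, 0, 0), S = 19.
W^NE = Σw_i − S^NE + (Σα_i)·S^NE = 51 + 2.01·19 = 89.19.
Planner: ∂(Σu_j)/∂s_i = Σα_j − 1 = 2.01 > 0, so everyone contributes w_i; S^SO = 51, W^SO = 51 + 2.01·51 = 153.51.
Deadweight loss = 64.32.

64.32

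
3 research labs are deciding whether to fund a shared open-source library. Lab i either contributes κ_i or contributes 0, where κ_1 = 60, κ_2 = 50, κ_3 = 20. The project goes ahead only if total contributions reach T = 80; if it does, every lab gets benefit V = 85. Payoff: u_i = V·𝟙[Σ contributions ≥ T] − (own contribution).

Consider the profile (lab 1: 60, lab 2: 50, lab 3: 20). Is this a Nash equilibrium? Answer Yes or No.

No

Total = 130 ≥ 80: provided.
Lab 1 (pledges 60, payoff 25): dropping to 0 → total 70, payoff 0. No gain.
Lab 2 (pledges 50, payoff 35): dropping to 0 → total 80, payoff 85. Profitable deviation.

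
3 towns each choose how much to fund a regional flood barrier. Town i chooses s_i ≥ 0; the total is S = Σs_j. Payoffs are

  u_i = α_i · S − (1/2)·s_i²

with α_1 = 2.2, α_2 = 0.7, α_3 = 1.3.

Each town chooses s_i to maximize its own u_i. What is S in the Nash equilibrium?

4.2

Town i's FOC: ∂u_i/∂s_i = α_i − s_i = 0, so s_i* = α_i.
NE contributions = (2.2, 0.7, 1.3); S = 4.2.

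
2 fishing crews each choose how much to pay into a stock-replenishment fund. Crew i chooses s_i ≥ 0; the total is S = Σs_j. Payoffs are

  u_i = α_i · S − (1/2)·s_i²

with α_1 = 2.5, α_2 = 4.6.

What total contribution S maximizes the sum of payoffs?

Planner FOC: ∂(Σu_j)/∂s_i = (Σα_j) − s_i = 0, so s_i^SO = Σα_j = 7.1 for every i; S^SO = 14.2.

14.2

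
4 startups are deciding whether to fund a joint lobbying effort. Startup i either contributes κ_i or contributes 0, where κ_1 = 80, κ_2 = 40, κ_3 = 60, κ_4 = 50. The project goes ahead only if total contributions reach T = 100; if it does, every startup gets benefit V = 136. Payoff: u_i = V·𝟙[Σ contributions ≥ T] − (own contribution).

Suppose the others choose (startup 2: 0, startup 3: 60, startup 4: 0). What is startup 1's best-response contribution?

Others' total = 60. Contributing 80 brings total to 140 ≥ 100: gain V − κ_1 = 56.
Best response: 80.

80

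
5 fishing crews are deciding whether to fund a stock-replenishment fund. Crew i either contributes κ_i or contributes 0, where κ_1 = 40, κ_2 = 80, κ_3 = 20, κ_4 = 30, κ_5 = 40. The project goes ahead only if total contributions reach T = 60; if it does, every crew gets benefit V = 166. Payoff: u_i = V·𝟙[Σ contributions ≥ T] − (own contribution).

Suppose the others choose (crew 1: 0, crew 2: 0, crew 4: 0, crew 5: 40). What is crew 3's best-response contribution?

Others' total = 40. Contributing 20 brings total to 60 ≥ 60: gain V − κ_3 = 146.
Best response: 20.

20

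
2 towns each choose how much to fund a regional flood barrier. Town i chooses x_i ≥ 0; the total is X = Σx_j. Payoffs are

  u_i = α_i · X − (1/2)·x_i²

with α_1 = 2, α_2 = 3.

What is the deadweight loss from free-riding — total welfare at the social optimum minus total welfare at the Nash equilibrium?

Town i's FOC: ∂u_i/∂x_i = α_i − x_i = 0, so x_i* = α_i.
NE contributions = (2, 3); X = 5.
W^NE = (Σα)·X − ½Σα_i² = 5² − ½·13 = 18.5.
Planner sets x_i = Σα_j = 5 for every i, so X^SO = 2·5 = 10.
W^SO = (Σα)·X^SO − ½·2·(Σα)² = (2/2)·5² = 25.
Deadweight loss = W^SO − W^NE = 6.5.

6.5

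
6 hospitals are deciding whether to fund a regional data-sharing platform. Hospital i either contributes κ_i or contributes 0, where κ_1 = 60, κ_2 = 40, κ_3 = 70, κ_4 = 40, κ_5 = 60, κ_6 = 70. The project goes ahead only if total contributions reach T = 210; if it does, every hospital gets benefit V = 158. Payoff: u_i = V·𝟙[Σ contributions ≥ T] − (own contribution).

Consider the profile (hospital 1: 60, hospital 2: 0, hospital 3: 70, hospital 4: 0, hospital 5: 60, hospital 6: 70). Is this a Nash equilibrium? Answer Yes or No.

Total = 260 ≥ 210: provided.
Hospital 1 (pledges 60, payoff 98): dropping to 0 → total 200, payoff 0. No gain.
Hospital 2 (pledges 0, payoff 158): pledging 40 → total 300, payoff 118. No gain.
Hospital 3 (pledges 70, payoff 88): dropping to 0 → total 190, payoff 0. No gain.
Hospital 4 (pledges 0, payoff 158): pledging 40 → total 300, payoff 118. No gain.
Hospital 5 (pledges 60, payoff 98): dropping to 0 → total 200, payoff 0. No gain.
Hospital 6 (pledges 70, payoff 88): dropping to 0 → total 190, payoff 0. No gain.

Yes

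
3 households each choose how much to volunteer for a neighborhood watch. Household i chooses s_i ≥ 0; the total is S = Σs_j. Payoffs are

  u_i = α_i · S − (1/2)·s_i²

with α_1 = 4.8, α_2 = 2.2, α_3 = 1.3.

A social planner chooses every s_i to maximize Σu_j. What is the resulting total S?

24.9

Planner FOC: ∂(Σu_j)/∂s_i = (Σα_j) − s_i = 0, so s_i^SO = Σα_j = 8.3 for every i; S^SO = 24.9.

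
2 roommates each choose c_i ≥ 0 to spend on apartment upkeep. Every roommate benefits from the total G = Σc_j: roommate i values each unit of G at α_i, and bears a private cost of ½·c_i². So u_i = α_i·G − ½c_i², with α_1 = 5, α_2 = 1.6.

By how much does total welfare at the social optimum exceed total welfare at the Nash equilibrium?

13.78

Roommate i's FOC: ∂u_i/∂c_i = α_i − c_i = 0, so c_i* = α_i.
NE contributions = (5, 1.6); G = 6.6.
W^NE = (Σα)·G − ½Σα_i² = 6.6² − ½·27.56 = 29.78.
Planner sets c_i = Σα_j = 6.6 for every i, so G^SO = 2·6.6 = 13.2.
W^SO = (Σα)·G^SO − ½·2·(Σα)² = (2/2)·6.6² = 43.56.
Deadweight loss = W^SO − W^NE = 13.78.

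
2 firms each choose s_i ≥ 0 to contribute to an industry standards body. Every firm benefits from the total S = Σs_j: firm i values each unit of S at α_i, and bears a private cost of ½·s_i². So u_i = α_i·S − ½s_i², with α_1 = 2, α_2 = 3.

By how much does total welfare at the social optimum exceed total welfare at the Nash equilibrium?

Firm i's FOC: ∂u_i/∂s_i = α_i − s_i = 0, so s_i* = α_i.
NE contributions = (2, 3); S = 5.
W^NE = (Σα)·S − ½Σα_i² = 5² − ½·13 = 18.5.
Planner sets s_i = Σα_j = 5 for every i, so S^SO = 2·5 = 10.
W^SO = (Σα)·S^SO − ½·2·(Σα)² = (2/2)·5² = 25.
Deadweight loss = W^SO − W^NE = 6.5.

6.5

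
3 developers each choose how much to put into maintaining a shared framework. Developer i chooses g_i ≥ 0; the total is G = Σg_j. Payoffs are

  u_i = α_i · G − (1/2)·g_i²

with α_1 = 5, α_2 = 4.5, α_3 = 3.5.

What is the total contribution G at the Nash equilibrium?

Developer i's FOC: ∂u_i/∂g_i = α_i − g_i = 0, so g_i* = α_i.
NE contributions = (5, 4.5, 3.5); G = 13.

13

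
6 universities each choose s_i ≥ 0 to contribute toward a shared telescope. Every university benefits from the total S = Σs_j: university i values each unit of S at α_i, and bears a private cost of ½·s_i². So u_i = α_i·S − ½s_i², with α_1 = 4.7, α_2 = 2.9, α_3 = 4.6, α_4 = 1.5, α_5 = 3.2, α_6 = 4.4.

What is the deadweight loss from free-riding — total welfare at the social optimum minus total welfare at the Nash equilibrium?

University i's FOC: ∂u_i/∂s_i = α_i − s_i = 0, so s_i* = α_i.
NE contributions = (4.7, 2.9, 4.6, 1.5, 3.2, 4.4); S = 21.3.
W^NE = (Σα)·S − ½Σα_i² = 21.3² − ½·83.51 = 411.935.
Planner sets s_i = Σα_j = 21.3 for every i, so S^SO = 6·21.3 = 127.8.
W^SO = (Σα)·S^SO − ½·6·(Σα)² = (6/2)·21.3² = 1361.07.
Deadweight loss = W^SO − W^NE = 949.135.

949.135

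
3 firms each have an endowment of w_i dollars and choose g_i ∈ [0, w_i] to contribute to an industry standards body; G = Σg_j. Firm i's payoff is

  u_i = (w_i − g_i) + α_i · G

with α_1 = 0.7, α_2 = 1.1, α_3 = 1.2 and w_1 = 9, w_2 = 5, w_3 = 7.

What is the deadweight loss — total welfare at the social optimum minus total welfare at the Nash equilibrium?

18

∂u_i/∂g_i = α_i − 1, so firm i contributes w_i if α_i > 1, else 0.
α_i > 1 for i ∈ {2, 3}; NE contributions (0, 5, 7), G = 12.
W^NE = Σw_i − G^NE + (Σα_i)·G^NE = 21 + 2·12 = 45.
Planner: ∂(Σu_j)/∂g_i = Σα_j − 1 = 2 > 0, so everyone contributes w_i; G^SO = 21, W^SO = 21 + 2·21 = 63.
Deadweight loss = 18.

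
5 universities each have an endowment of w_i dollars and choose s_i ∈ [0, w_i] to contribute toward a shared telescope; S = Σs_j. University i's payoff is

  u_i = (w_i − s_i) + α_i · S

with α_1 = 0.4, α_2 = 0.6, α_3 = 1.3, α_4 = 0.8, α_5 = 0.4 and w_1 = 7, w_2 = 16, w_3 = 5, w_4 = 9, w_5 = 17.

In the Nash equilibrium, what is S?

∂u_i/∂s_i = α_i − 1, so university i contributes w_i if α_i > 1, else 0.
α_i > 1 for i ∈ {3}; NE contributions (0, 0, 5, 0, 0), S = 5.

5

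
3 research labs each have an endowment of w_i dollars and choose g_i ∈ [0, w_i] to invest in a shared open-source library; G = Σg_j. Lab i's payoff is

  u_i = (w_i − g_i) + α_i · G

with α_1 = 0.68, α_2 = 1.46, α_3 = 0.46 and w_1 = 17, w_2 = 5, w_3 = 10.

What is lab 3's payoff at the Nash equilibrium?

∂u_i/∂g_i = α_i − 1, so lab i contributes w_i if α_i > 1, else 0.
α_i > 1 for i ∈ {2}; NE contributions (0, 5, 0), G = 5.
u_3 = (10 − 0) + 0.46·5 = 12.3.

12.3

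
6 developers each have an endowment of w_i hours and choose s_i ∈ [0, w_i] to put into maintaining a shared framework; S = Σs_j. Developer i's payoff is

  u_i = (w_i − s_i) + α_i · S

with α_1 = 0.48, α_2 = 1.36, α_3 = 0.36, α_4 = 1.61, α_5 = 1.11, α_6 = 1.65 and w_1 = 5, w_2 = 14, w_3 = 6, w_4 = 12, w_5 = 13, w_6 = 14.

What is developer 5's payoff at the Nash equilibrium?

58.83

∂u_i/∂s_i = α_i − 1, so developer i contributes w_i if α_i > 1, else 0.
α_i > 1 for i ∈ {2, 4, 5, 6}; NE contributions (0, 14, 0, 12, 13, 14), S = 53.
u_5 = (13 − 13) + 1.11·53 = 58.83.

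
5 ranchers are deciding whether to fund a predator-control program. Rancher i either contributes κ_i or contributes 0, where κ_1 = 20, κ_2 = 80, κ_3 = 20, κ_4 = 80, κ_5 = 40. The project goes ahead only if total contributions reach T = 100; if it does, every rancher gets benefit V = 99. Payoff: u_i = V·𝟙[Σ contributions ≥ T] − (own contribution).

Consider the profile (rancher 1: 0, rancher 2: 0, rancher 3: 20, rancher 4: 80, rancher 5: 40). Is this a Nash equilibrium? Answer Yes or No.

Total = 140 ≥ 100: provided.
Rancher 1 (pledges 0, payoff 99): pledging 20 → total 160, payoff 79. No gain.
Rancher 2 (pledges 0, payoff 99): pledging 80 → total 220, payoff 19. No gain.
Rancher 3 (pledges 20, payoff 79): dropping to 0 → total 120, payoff 99. Profitable deviation.

No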